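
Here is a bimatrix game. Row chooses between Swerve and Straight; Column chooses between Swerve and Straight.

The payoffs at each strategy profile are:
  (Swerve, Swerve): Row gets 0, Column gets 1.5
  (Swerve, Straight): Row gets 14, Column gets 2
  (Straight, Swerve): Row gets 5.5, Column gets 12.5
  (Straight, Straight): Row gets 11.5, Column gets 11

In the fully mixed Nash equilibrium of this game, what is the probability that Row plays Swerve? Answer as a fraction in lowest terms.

3/4

Let p be the probability that Row plays Swerve. In a completely mixed equilibrium, Column must be indifferent between Swerve and Straight.
Column's expected payoff from Swerve is 1.5p + 12.5(1−p); from Straight it is 2p + 11(1−p).
Setting these equal: −11p + 12.5 = −9p + 11, so p = 3/4.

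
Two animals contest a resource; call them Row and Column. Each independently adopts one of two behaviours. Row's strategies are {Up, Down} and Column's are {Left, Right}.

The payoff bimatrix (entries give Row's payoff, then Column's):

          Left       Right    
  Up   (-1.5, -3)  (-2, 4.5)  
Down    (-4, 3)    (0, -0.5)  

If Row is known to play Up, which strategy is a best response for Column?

Right

Against Up, Column earns -3 from Left and 4.5 from Right.
So Right is the best response.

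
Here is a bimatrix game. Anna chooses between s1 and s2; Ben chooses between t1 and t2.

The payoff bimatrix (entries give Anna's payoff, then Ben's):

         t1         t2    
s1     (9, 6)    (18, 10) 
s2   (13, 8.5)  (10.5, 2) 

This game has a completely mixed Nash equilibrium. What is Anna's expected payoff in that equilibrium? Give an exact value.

279/23

First find y, the probability Ben plays t1, from Anna's indifference between s1 and s2: 9y + 18(1−y) = 13y + 10.5(1−y), giving y = 15/23.
Since Anna is indifferent in equilibrium, Anna's expected payoff equals the payoff from either row against (15/23, 8/23). Using s1: 9(15/23) + 18(8/23) = 279/23.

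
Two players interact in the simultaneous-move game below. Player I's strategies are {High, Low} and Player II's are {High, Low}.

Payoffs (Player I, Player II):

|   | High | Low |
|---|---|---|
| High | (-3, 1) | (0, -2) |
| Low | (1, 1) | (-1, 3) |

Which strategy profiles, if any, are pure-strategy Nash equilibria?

(High, High): Player I prefers Low (1 > -3) — not an equilibrium.
(High, Low): Player II prefers High (1 > -2) — not an equilibrium.
(Low, High): Player II prefers Low (3 > 1) — not an equilibrium.
(Low, Low): Player I prefers High (0 > -1) — not an equilibrium.

none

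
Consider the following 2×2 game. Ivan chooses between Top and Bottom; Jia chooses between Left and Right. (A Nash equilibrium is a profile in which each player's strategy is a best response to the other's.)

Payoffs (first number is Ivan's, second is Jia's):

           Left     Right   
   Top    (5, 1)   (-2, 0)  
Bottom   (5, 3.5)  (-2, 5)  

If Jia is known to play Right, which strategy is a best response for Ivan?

either — both Top and Bottom are best responses

Against Right, Ivan earns -2 from Top and -2 from Bottom.
So either strategy is a best response.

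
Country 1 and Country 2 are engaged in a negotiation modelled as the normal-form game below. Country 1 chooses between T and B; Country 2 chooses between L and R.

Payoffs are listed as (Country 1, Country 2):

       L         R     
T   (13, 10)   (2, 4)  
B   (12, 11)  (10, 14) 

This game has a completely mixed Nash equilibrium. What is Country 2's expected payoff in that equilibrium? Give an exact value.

First find p, the probability Country 1 plays T, from Country 2's indifference between L and R: 10p + 11(1−p) = 4p + 14(1−p), giving p = 1/3.
Since Country 2 is indifferent in equilibrium, Country 2's expected payoff equals the payoff from either column against (1/3, 2/3). Using L: 10(1/3) + 11(2/3) = 32/3.

32/3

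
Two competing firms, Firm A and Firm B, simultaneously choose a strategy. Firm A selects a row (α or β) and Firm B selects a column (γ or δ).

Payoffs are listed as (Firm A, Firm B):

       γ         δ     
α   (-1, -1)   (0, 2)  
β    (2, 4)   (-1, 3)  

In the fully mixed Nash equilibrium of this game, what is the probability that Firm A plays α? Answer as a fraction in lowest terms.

1/4

Let p be the probability that Firm A plays α. In a completely mixed equilibrium, Firm B must be indifferent between γ and δ.
Firm B's expected payoff from γ is −p + 4(1−p); from δ it is 2p + 3(1−p).
Setting these equal: −5p + 4 = −p + 3, so p = 1/4.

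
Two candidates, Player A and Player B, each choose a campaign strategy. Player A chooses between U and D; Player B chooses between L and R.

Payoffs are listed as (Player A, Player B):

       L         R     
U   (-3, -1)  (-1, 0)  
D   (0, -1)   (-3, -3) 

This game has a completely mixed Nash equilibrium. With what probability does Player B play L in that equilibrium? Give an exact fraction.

2/5

Let y be the probability that Player B plays L. In a completely mixed equilibrium, Player A must be indifferent between U and D.
Player A's expected payoff from U is −3y − (1−y); from D it is −3(1−y).
Setting these equal: −2y − 1 = 3y − 3, so y = 2/5.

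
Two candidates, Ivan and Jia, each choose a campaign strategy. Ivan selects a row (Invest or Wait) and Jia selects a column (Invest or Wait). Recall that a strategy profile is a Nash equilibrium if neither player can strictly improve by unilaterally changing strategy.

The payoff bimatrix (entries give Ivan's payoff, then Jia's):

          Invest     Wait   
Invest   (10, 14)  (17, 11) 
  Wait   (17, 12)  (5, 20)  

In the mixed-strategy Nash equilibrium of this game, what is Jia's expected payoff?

First find p, the probability Ivan plays Invest, from Jia's indifference between Invest and Wait: 14p + 12(1−p) = 11p + 20(1−p), giving p = 8/11.
Since Jia is indifferent in equilibrium, Jia's expected payoff equals the payoff from either column against (8/11, 3/11). Using Invest: 14(8/11) + 12(3/11) = 148/11.

148/11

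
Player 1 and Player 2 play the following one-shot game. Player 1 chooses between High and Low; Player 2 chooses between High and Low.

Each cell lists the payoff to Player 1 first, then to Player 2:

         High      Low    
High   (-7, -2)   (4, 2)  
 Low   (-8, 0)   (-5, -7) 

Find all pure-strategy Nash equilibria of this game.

(High, High): Player 2 prefers Low (2 > -2) — not an equilibrium.
(High, Low): Player 1 gets 4 ≥ -5 from Low, and Player 2 gets 2 ≥ -2 from High — Nash equilibrium.
(Low, High): Player 1 prefers High (-7 > -8) — not an equilibrium.
(Low, Low): Player 1 prefers High (4 > -5); Player 2 prefers High (0 > -7) — not an equilibrium.

(High, Low)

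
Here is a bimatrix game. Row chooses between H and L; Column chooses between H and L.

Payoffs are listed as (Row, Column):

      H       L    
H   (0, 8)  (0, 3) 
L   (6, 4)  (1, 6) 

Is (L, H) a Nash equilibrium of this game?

At (L, H), Row earns 6; switching to H would give 0, so Row has no profitable deviation.
Column earns 4; switching to L would give 6, so Column would deviate.
Since at least one player can profitably deviate, this is not a Nash equilibrium.

No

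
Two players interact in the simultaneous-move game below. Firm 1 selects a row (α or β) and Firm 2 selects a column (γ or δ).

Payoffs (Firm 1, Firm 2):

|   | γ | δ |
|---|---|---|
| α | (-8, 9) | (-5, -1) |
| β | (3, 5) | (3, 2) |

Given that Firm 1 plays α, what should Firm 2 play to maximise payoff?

γ

Against α, Firm 2 earns 9 from γ and -1 from δ.
So γ is the best response.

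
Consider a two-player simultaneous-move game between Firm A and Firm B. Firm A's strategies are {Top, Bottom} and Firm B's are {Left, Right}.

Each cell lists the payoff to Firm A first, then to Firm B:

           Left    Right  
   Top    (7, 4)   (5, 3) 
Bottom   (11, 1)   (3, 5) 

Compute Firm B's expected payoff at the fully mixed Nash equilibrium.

17/5

First find p, the probability Firm A plays Top, from Firm B's indifference between Left and Right: 4p + (1−p) = 3p + 5(1−p), giving p = 4/5.
Since Firm B is indifferent in equilibrium, Firm B's expected payoff equals the payoff from either column against (4/5, 1/5). Using Left: 4(4/5) + (1/5) = 17/5.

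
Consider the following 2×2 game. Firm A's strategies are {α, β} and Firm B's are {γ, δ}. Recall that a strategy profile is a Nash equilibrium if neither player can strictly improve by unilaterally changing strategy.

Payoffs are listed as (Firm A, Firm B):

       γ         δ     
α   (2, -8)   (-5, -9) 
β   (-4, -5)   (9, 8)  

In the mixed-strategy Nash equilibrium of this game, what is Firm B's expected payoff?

-109/14

First find x, the probability Firm A plays α, from Firm B's indifference between γ and δ: −8x − 5(1−x) = −9x + 8(1−x), giving x = 13/14.
Since Firm B is indifferent in equilibrium, Firm B's expected payoff equals the payoff from either column against (13/14, 1/14). Using γ: −8(13/14) − 5(1/14) = -109/14.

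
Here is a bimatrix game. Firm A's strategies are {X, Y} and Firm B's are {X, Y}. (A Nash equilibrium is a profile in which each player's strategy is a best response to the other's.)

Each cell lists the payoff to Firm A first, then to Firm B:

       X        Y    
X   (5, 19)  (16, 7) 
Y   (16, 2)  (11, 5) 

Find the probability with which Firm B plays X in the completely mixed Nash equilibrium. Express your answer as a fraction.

5/16

Let c be the probability that Firm B plays X. In a completely mixed equilibrium, Firm A must be indifferent between X and Y.
Firm A's expected payoff from X is 5c + 16(1−c); from Y it is 16c + 11(1−c).
Setting these equal: −11c + 16 = 5c + 11, so c = 5/16.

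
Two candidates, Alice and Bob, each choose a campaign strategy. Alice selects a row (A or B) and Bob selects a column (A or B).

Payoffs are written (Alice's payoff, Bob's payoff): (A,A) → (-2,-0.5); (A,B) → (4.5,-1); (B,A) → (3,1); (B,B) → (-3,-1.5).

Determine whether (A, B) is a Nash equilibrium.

No

At (A, B), Alice earns 4.5; switching to B would give -3, so Alice has no profitable deviation.
Bob earns -1; switching to A would give -0.5, so Bob would deviate.
Since at least one player can profitably deviate, this is not a Nash equilibrium.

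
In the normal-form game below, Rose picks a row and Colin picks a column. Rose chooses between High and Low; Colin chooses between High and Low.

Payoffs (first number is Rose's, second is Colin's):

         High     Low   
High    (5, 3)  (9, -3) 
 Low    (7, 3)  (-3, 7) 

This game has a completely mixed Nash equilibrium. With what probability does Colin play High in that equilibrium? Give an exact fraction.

6/7

Let y be the probability that Colin plays High. In a completely mixed equilibrium, Rose must be indifferent between High and Low.
Rose's expected payoff from High is 5y + 9(1−y); from Low it is 7y − 3(1−y).
Setting these equal: −4y + 9 = 10y − 3, so y = 6/7.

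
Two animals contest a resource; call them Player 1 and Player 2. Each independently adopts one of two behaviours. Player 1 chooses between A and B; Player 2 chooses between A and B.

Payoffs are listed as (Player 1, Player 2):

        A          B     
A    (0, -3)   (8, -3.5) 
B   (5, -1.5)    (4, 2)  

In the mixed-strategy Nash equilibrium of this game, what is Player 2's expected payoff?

First find x, the probability Player 1 plays A, from Player 2's indifference between A and B: −3x − 1.5(1−x) = −3.5x + 2(1−x), giving x = 7/8.
Since Player 2 is indifferent in equilibrium, Player 2's expected payoff equals the payoff from either column against (7/8, 1/8). Using A: −3(7/8) − 1.5(1/8) = -45/16.

-45/16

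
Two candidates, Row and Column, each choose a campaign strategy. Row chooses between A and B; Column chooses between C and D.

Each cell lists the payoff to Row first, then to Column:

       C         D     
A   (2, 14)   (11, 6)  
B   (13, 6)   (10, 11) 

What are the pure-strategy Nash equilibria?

none

(A, C): Row prefers B (13 > 2) — not an equilibrium.
(A, D): Column prefers C (14 > 6) — not an equilibrium.
(B, C): Column prefers D (11 > 6) — not an equilibrium.
(B, D): Row prefers A (11 > 10) — not an equilibrium.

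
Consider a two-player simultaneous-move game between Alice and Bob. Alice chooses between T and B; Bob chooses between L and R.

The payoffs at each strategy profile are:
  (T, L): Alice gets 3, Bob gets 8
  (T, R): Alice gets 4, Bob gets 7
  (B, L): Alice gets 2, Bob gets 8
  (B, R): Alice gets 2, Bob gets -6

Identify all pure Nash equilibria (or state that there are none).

(T, L)

(T, L): Alice gets 3 ≥ 2 from B, and Bob gets 8 ≥ 7 from R — Nash equilibrium.
(T, R): Bob prefers L (8 > 7) — not an equilibrium.
(B, L): Alice prefers T (3 > 2) — not an equilibrium.
(B, R): Alice prefers T (4 > 2); Bob prefers L (8 > -6) — not an equilibrium.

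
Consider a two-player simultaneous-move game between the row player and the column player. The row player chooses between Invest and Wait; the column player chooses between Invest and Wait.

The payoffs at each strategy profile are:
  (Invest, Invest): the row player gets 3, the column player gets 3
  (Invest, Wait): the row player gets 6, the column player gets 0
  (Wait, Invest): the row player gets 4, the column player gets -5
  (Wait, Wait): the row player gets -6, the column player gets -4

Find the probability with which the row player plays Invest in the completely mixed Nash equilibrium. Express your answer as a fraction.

1/4

Let p be the probability that the row player plays Invest. In a completely mixed equilibrium, the column player must be indifferent between Invest and Wait.
The column player's expected payoff from Invest is 3p − 5(1−p); from Wait it is −4(1−p).
Setting these equal: 8p − 5 = 4p − 4, so p = 1/4.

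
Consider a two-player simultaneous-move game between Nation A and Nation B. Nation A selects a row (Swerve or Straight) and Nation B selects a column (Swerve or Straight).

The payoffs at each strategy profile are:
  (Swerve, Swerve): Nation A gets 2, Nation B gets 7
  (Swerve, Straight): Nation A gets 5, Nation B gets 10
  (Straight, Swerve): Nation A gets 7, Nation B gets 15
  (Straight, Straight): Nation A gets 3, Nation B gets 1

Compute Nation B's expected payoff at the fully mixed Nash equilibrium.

First find p, the probability Nation A plays Swerve, from Nation B's indifference between Swerve and Straight: 7p + 15(1−p) = 10p + (1−p), giving p = 14/17.
Since Nation B is indifferent in equilibrium, Nation B's expected payoff equals the payoff from either column against (14/17, 3/17). Using Swerve: 7(14/17) + 15(3/17) = 143/17.

143/17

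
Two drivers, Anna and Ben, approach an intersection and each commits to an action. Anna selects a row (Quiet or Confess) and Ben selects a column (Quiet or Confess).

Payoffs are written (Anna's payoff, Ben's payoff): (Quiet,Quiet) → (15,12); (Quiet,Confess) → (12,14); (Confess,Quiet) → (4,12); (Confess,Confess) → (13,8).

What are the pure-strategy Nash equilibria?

none

(Quiet, Quiet): Ben prefers Confess (14 > 12) — not an equilibrium.
(Quiet, Confess): Anna prefers Confess (13 > 12) — not an equilibrium.
(Confess, Quiet): Anna prefers Quiet (15 > 4) — not an equilibrium.
(Confess, Confess): Ben prefers Quiet (12 > 8) — not an equilibrium.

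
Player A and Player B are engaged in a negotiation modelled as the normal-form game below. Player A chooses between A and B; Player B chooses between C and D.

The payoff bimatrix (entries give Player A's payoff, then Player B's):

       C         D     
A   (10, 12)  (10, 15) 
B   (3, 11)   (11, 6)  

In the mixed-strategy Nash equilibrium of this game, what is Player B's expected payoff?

First find p, the probability Player A plays A, from Player B's indifference between C and D: 12p + 11(1−p) = 15p + 6(1−p), giving p = 5/8.
Since Player B is indifferent in equilibrium, Player B's expected payoff equals the payoff from either column against (5/8, 3/8). Using C: 12(5/8) + 11(3/8) = 93/8.

93/8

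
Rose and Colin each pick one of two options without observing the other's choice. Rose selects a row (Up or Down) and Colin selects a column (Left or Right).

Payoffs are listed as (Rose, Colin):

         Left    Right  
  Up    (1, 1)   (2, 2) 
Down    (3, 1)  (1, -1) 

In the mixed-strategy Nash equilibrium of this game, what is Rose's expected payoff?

First find q, the probability Colin plays Left, from Rose's indifference between Up and Down: q + 2(1−q) = 3q + (1−q), giving q = 1/3.
Since Rose is indifferent in equilibrium, Rose's expected payoff equals the payoff from either row against (1/3, 2/3). Using Up: (1/3) + 2(2/3) = 5/3.

5/3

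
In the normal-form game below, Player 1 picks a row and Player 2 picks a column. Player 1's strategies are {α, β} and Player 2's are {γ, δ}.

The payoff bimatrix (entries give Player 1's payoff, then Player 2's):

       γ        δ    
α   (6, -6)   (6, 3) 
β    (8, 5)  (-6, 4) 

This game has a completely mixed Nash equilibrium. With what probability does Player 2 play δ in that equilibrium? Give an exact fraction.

1/7

Let q be the probability that Player 2 plays γ. In a completely mixed equilibrium, Player 1 must be indifferent between α and β.
Player 1's expected payoff from α is 6q + 6(1−q); from β it is 8q − 6(1−q).
Setting these equal: 6 = 14q − 6, so q = 6/7.
Therefore Player 2 plays δ with probability 1 − 6/7 = 1/7.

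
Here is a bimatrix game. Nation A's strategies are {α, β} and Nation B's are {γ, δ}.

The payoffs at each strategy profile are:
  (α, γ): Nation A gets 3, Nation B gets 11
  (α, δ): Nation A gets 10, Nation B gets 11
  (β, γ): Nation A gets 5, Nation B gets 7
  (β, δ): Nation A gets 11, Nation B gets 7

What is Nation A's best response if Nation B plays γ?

β

Against γ, Nation A earns 3 from α and 5 from β.
So β is the best response.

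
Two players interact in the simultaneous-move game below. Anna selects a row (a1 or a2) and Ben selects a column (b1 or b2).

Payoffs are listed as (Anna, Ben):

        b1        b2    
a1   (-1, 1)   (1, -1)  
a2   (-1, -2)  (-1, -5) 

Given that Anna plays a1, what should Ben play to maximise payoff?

b1

Against a1, Ben earns 1 from b1 and -1 from b2.
So b1 is the best response.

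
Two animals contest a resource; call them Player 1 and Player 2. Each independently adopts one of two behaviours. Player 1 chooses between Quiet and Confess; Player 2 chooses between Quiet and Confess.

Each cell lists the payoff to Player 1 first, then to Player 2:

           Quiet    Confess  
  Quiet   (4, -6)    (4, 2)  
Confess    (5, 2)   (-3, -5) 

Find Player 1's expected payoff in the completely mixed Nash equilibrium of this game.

First find q, the probability Player 2 plays Quiet, from Player 1's indifference between Quiet and Confess: 4q + 4(1−q) = 5q − 3(1−q), giving q = 7/8.
Since Player 1 is indifferent in equilibrium, Player 1's expected payoff equals the payoff from either row against (7/8, 1/8). Using Quiet: 4(7/8) + 4(1/8) = 4.

4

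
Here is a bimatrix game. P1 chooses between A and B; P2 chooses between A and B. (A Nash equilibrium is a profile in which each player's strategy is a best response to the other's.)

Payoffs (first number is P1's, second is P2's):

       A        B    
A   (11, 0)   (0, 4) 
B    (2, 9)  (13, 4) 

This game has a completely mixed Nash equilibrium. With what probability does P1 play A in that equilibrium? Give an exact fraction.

5/9

Let r be the probability that P1 plays A. In a completely mixed equilibrium, P2 must be indifferent between A and B.
P2's expected payoff from A is 9(1−r); from B it is 4r + 4(1−r).
Setting these equal: −9r + 9 = 4, so r = 5/9.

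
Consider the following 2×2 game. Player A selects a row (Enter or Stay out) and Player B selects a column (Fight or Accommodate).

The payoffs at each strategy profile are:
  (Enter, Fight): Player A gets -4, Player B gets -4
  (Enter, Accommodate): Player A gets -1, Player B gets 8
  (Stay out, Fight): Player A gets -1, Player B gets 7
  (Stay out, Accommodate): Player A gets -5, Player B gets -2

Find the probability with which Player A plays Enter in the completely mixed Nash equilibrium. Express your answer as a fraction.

Let p be the probability that Player A plays Enter. In a completely mixed equilibrium, Player B must be indifferent between Fight and Accommodate.
Player B's expected payoff from Fight is −4p + 7(1−p); from Accommodate it is 8p − 2(1−p).
Setting these equal: −11p + 7 = 10p − 2, so p = 3/7.

3/7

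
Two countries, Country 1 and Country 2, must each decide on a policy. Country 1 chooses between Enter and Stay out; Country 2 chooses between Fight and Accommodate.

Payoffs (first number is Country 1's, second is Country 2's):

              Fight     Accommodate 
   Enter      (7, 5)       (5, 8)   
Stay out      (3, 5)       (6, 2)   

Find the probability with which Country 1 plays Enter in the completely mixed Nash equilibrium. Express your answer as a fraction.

Let p be the probability that Country 1 plays Enter. In a completely mixed equilibrium, Country 2 must be indifferent between Fight and Accommodate.
Country 2's expected payoff from Fight is 5p + 5(1−p); from Accommodate it is 8p + 2(1−p).
Setting these equal: 5 = 6p + 2, so p = 1/2.

1/2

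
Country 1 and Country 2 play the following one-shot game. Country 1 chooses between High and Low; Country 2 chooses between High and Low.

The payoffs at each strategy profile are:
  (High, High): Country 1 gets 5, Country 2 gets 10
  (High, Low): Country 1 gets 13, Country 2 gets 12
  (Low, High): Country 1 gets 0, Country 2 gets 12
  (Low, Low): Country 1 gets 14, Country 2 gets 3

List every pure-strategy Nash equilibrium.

(High, High): Country 2 prefers Low (12 > 10) — not an equilibrium.
(High, Low): Country 1 prefers Low (14 > 13) — not an equilibrium.
(Low, High): Country 1 prefers High (5 > 0) — not an equilibrium.
(Low, Low): Country 2 prefers High (12 > 3) — not an equilibrium.

none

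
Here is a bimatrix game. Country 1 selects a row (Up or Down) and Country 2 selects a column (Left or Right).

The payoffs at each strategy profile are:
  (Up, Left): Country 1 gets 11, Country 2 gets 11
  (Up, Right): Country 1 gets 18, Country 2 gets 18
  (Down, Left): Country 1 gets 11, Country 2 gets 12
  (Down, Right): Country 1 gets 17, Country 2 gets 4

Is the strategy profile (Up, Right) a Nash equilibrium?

At (Up, Right), Country 1 earns 18; switching to Down would give 17, so Country 1 has no profitable deviation.
Country 2 earns 18; switching to Left would give 11, so Country 2 has no profitable deviation.
Neither player can gain by a unilateral deviation, so this profile is a Nash equilibrium.

Yes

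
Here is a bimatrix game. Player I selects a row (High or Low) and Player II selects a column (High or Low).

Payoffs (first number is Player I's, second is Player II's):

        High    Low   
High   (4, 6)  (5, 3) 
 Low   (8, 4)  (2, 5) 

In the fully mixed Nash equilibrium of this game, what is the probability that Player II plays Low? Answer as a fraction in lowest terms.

Let c be the probability that Player II plays High. In a completely mixed equilibrium, Player I must be indifferent between High and Low.
Player I's expected payoff from High is 4c + 5(1−c); from Low it is 8c + 2(1−c).
Setting these equal: −c + 5 = 6c + 2, so c = 3/7.
Therefore Player II plays Low with probability 1 − 3/7 = 4/7.

4/7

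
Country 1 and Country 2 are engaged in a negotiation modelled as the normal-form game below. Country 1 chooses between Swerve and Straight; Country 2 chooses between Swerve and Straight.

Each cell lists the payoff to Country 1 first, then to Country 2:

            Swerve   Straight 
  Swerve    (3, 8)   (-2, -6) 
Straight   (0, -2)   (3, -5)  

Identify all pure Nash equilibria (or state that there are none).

(Swerve, Swerve)

(Swerve, Swerve): Country 1 gets 3 ≥ 0 from Straight, and Country 2 gets 8 ≥ -6 from Straight — Nash equilibrium.
(Swerve, Straight): Country 1 prefers Straight (3 > -2); Country 2 prefers Swerve (8 > -6) — not an equilibrium.
(Straight, Swerve): Country 1 prefers Swerve (3 > 0) — not an equilibrium.
(Straight, Straight): Country 2 prefers Swerve (-2 > -5) — not an equilibrium.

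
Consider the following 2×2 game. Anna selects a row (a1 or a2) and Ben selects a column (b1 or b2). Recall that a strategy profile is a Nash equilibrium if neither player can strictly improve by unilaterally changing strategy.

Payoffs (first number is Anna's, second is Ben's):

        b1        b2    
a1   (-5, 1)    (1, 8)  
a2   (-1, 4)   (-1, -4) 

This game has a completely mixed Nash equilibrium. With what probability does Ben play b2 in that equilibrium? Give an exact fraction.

2/3

Let y be the probability that Ben plays b1. In a completely mixed equilibrium, Anna must be indifferent between a1 and a2.
Anna's expected payoff from a1 is −5y + (1−y); from a2 it is −y − (1−y).
Setting these equal: −6y + 1 = -1, so y = 1/3.
Therefore Ben plays b2 with probability 1 − 1/3 = 2/3.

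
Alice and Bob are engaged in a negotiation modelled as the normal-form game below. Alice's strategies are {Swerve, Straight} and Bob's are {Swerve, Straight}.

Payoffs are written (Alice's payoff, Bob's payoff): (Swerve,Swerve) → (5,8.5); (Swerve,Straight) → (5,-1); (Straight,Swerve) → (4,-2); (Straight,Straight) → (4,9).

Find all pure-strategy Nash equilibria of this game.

(Swerve, Swerve): Alice gets 5 ≥ 4 from Straight, and Bob gets 8.5 ≥ -1 from Straight — Nash equilibrium.
(Swerve, Straight): Bob prefers Swerve (8.5 > -1) — not an equilibrium.
(Straight, Swerve): Alice prefers Swerve (5 > 4); Bob prefers Straight (9 > -2) — not an equilibrium.
(Straight, Straight): Alice prefers Swerve (5 > 4) — not an equilibrium.

(Swerve, Swerve)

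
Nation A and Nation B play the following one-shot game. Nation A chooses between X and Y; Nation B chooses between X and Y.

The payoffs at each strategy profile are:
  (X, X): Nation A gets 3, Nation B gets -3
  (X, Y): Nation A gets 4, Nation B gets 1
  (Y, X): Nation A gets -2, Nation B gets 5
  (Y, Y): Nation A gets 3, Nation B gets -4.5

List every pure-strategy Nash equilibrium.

(X, Y)

(X, X): Nation B prefers Y (1 > -3) — not an equilibrium.
(X, Y): Nation A gets 4 ≥ 3 from Y, and Nation B gets 1 ≥ -3 from X — Nash equilibrium.
(Y, X): Nation A prefers X (3 > -2) — not an equilibrium.
(Y, Y): Nation A prefers X (4 > 3); Nation B prefers X (5 > -4.5) — not an equilibrium.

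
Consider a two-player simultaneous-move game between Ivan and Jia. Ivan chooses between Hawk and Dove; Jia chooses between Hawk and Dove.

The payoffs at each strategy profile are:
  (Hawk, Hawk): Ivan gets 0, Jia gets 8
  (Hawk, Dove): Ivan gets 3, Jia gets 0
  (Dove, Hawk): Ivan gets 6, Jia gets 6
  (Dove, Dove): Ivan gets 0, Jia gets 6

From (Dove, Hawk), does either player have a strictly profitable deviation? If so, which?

Ivan at (Dove, Hawk) earns 6; deviating to Hawk yields 0 — not better.
Jia earns 6; deviating to Dove yields 6 — not better.
Neither player can strictly improve; the profile is a Nash equilibrium.

Neither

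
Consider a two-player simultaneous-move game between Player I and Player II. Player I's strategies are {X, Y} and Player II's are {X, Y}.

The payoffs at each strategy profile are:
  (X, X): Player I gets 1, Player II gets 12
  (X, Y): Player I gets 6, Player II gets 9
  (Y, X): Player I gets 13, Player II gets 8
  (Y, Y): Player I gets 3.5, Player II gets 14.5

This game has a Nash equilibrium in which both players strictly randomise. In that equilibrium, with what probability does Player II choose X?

5/29

Let q be the probability that Player II plays X. In a completely mixed equilibrium, Player I must be indifferent between X and Y.
Player I's expected payoff from X is q + 6(1−q); from Y it is 13q + 3.5(1−q).
Setting these equal: −5q + 6 = 9.5q + 3.5, so q = 5/29.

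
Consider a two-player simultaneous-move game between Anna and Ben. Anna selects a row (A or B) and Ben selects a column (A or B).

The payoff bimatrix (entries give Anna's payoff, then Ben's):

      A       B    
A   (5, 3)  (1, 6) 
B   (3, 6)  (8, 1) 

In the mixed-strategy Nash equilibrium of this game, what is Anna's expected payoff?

37/9

First find q, the probability Ben plays A, from Anna's indifference between A and B: 5q + (1−q) = 3q + 8(1−q), giving q = 7/9.
Since Anna is indifferent in equilibrium, Anna's expected payoff equals the payoff from either row against (7/9, 2/9). Using A: 5(7/9) + (2/9) = 37/9.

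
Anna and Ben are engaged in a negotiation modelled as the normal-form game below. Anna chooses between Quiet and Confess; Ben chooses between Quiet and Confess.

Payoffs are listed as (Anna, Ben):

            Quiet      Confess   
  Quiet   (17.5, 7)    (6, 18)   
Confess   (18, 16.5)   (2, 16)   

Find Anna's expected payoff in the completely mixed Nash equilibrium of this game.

First find q, the probability Ben plays Quiet, from Anna's indifference between Quiet and Confess: 17.5q + 6(1−q) = 18q + 2(1−q), giving q = 8/9.
Since Anna is indifferent in equilibrium, Anna's expected payoff equals the payoff from either row against (8/9, 1/9). Using Quiet: 17.5(8/9) + 6(1/9) = 146/9.

146/9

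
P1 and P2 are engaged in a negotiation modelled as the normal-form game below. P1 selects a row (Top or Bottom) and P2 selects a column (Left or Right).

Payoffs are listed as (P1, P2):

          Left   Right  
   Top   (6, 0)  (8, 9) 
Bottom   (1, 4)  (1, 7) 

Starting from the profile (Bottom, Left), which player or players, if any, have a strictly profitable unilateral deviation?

P1 at (Bottom, Left) earns 1; deviating to Top yields 6 — a strict improvement.
P2 earns 4; deviating to Right yields 7 — a strict improvement.
Both P1 and P2 have strictly profitable deviations.

Both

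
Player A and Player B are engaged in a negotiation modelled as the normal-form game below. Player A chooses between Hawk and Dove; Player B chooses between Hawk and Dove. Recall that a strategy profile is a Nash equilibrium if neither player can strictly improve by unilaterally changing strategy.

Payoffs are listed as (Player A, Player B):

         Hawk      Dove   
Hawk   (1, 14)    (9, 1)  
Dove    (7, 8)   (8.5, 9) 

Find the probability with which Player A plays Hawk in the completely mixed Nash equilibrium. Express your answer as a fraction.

1/14

Let p be the probability that Player A plays Hawk. In a completely mixed equilibrium, Player B must be indifferent between Hawk and Dove.
Player B's expected payoff from Hawk is 14p + 8(1−p); from Dove it is p + 9(1−p).
Setting these equal: 6p + 8 = −8p + 9, so p = 1/14.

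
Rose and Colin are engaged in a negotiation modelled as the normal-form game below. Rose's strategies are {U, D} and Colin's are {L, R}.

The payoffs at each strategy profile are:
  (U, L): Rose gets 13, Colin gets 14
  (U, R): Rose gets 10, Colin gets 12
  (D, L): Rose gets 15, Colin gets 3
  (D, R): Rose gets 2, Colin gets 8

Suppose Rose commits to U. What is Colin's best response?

L

Against U, Colin earns 14 from L and 12 from R.
So L is the best response.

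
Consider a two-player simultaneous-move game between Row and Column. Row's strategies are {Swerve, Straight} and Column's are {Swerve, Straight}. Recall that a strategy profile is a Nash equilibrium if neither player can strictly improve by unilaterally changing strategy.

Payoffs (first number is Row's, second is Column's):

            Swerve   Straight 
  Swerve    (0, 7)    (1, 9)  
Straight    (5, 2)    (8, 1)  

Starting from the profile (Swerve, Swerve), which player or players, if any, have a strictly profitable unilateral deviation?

Row at (Swerve, Swerve) earns 0; deviating to Straight yields 5 — a strict improvement.
Column earns 7; deviating to Straight yields 9 — a strict improvement.
Both Row and Column have strictly profitable deviations.

Both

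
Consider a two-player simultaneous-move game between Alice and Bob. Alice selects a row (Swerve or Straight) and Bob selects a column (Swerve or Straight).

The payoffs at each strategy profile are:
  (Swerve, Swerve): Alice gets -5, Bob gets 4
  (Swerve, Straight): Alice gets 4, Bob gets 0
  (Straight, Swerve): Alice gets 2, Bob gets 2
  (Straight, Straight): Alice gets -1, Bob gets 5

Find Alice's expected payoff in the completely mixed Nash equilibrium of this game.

First find q, the probability Bob plays Swerve, from Alice's indifference between Swerve and Straight: −5q + 4(1−q) = 2q − (1−q), giving q = 5/12.
Since Alice is indifferent in equilibrium, Alice's expected payoff equals the payoff from either row against (5/12, 7/12). Using Swerve: −5(5/12) + 4(7/12) = 1/4.

1/4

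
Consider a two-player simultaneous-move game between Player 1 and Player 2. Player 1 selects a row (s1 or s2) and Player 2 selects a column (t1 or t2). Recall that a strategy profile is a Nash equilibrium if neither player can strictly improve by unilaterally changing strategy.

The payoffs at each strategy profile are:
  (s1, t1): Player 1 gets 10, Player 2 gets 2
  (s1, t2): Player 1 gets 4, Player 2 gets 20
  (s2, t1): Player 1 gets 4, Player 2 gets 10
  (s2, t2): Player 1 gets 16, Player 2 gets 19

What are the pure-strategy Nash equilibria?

(s2, t2)

(s1, t1): Player 2 prefers t2 (20 > 2) — not an equilibrium.
(s1, t2): Player 1 prefers s2 (16 > 4) — not an equilibrium.
(s2, t1): Player 1 prefers s1 (10 > 4); Player 2 prefers t2 (19 > 10) — not an equilibrium.
(s2, t2): Player 1 gets 16 ≥ 4 from s1, and Player 2 gets 19 ≥ 10 from t1 — Nash equilibrium.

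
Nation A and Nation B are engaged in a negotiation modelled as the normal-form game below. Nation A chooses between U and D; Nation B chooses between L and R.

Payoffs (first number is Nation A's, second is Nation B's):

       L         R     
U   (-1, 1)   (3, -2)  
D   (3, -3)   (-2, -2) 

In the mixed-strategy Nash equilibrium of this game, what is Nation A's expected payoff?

7/9

First find y, the probability Nation B plays L, from Nation A's indifference between U and D: −y + 3(1−y) = 3y − 2(1−y), giving y = 5/9.
Since Nation A is indifferent in equilibrium, Nation A's expected payoff equals the payoff from either row against (5/9, 4/9). Using U: −(5/9) + 3(4/9) = 7/9.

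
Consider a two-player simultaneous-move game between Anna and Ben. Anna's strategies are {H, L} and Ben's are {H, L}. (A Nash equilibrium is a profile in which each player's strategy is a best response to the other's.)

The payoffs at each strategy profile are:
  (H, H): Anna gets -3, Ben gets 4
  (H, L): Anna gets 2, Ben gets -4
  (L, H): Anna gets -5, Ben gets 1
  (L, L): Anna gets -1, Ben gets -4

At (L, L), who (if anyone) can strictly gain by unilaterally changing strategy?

Anna at (L, L) earns -1; deviating to H yields 2 — a strict improvement.
Ben earns -4; deviating to H yields 1 — a strict improvement.
Both Anna and Ben have strictly profitable deviations.

Both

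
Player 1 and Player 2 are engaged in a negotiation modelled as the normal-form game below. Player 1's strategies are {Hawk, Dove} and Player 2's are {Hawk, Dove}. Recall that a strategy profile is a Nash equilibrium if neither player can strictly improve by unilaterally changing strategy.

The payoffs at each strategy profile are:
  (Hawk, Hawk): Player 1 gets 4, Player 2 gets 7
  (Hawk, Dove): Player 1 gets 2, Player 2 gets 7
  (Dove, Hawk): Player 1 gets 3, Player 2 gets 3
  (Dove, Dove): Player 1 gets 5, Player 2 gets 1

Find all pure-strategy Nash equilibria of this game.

(Hawk, Hawk)

(Hawk, Hawk): Player 1 gets 4 ≥ 3 from Dove, and Player 2 gets 7 ≥ 7 from Dove — Nash equilibrium.
(Hawk, Dove): Player 1 prefers Dove (5 > 2) — not an equilibrium.
(Dove, Hawk): Player 1 prefers Hawk (4 > 3) — not an equilibrium.
(Dove, Dove): Player 2 prefers Hawk (3 > 1) — not an equilibrium.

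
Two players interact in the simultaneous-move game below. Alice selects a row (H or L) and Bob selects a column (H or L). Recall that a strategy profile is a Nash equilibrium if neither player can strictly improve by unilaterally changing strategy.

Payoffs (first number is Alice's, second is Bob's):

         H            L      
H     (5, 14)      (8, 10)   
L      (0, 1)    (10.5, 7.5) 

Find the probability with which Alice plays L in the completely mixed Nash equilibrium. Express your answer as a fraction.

8/21

Let p be the probability that Alice plays H. In a completely mixed equilibrium, Bob must be indifferent between H and L.
Bob's expected payoff from H is 14p + (1−p); from L it is 10p + 7.5(1−p).
Setting these equal: 13p + 1 = 2.5p + 7.5, so p = 13/21.
Therefore Alice plays L with probability 1 − 13/21 = 8/21.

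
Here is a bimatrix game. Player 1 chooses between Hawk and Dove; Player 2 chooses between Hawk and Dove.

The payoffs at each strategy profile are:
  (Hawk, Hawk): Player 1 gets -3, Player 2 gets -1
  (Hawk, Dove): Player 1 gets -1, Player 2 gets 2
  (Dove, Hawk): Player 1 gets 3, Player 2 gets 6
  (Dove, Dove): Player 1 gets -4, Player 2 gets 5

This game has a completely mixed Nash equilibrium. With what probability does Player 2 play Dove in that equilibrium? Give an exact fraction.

2/3

Let y be the probability that Player 2 plays Hawk. In a completely mixed equilibrium, Player 1 must be indifferent between Hawk and Dove.
Player 1's expected payoff from Hawk is −3y − (1−y); from Dove it is 3y − 4(1−y).
Setting these equal: −2y − 1 = 7y − 4, so y = 1/3.
Therefore Player 2 plays Dove with probability 1 − 1/3 = 2/3.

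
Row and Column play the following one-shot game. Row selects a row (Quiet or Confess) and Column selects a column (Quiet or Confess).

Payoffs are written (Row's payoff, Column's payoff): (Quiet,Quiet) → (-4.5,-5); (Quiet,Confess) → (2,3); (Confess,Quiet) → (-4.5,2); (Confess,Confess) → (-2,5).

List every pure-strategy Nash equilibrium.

(Quiet, Confess)

(Quiet, Quiet): Column prefers Confess (3 > -5) — not an equilibrium.
(Quiet, Confess): Row gets 2 ≥ -2 from Confess, and Column gets 3 ≥ -5 from Quiet — Nash equilibrium.
(Confess, Quiet): Column prefers Confess (5 > 2) — not an equilibrium.
(Confess, Confess): Row prefers Quiet (2 > -2) — not an equilibrium.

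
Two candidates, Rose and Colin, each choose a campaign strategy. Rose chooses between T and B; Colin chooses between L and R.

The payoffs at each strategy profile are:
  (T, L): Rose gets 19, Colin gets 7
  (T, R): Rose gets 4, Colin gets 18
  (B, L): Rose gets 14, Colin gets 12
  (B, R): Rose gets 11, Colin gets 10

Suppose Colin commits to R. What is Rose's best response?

Against R, Rose earns 4 from T and 11 from B.
So B is the best response.

B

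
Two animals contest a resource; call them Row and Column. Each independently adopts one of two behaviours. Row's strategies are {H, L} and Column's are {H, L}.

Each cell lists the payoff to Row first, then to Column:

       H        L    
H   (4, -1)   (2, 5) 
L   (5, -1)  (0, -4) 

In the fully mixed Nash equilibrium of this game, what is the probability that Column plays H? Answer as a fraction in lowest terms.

2/3

Let q be the probability that Column plays H. In a completely mixed equilibrium, Row must be indifferent between H and L.
Row's expected payoff from H is 4q + 2(1−q); from L it is 5q.
Setting these equal: 2q + 2 = 5q, so q = 2/3.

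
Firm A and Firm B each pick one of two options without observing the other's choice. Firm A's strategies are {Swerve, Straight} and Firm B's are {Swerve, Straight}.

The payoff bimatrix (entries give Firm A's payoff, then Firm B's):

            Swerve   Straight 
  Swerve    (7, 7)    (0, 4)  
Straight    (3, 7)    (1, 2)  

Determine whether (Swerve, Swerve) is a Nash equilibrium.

Yes

At (Swerve, Swerve), Firm A earns 7; switching to Straight would give 3, so Firm A has no profitable deviation.
Firm B earns 7; switching to Straight would give 4, so Firm B has no profitable deviation.
Neither player can gain by a unilateral deviation, so this profile is a Nash equilibrium.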